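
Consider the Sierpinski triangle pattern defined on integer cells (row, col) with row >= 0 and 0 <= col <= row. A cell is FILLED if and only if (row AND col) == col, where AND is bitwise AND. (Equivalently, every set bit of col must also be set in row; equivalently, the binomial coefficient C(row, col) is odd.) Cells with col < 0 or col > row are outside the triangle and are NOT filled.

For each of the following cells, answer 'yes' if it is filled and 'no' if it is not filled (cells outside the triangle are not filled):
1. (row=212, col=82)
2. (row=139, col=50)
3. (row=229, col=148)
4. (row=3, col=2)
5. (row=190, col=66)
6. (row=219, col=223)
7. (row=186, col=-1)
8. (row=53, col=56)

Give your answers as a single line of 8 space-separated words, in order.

(212,82): row=0b11010100, col=0b1010010, row AND col = 0b1010000 = 80; 80 != 82 -> empty
(139,50): row=0b10001011, col=0b110010, row AND col = 0b10 = 2; 2 != 50 -> empty
(229,148): row=0b11100101, col=0b10010100, row AND col = 0b10000100 = 132; 132 != 148 -> empty
(3,2): row=0b11, col=0b10, row AND col = 0b10 = 2; 2 == 2 -> filled
(190,66): row=0b10111110, col=0b1000010, row AND col = 0b10 = 2; 2 != 66 -> empty
(219,223): col outside [0, 219] -> not filled
(186,-1): col outside [0, 186] -> not filled
(53,56): col outside [0, 53] -> not filled

Answer: no no no yes no no no no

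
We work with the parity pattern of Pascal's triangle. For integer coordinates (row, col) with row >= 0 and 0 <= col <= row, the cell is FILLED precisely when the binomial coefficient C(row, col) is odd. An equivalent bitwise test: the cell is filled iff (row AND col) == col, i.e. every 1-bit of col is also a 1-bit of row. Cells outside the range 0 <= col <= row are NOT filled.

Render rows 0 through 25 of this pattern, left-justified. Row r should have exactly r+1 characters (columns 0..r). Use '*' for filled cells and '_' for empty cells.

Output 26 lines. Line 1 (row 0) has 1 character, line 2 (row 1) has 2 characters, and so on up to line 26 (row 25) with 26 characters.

r0=0: *
r1=1: **
r2=10: *_*
r3=11: ****
r4=100: *___*
r5=101: **__**
r6=110: *_*_*_*
r7=111: ********
r8=1000: *_______*
r9=1001: **______**
r10=1010: *_*_____*_*
r11=1011: ****____****
r12=1100: *___*___*___*
r13=1101: **__**__**__**
r14=1110: *_*_*_*_*_*_*_*
r15=1111: ****************
r16=10000: *_______________*
r17=10001: **______________**
r18=10010: *_*_____________*_*
r19=10011: ****____________****
r20=10100: *___*___________*___*
r21=10101: **__**__________**__**
r22=10110: *_*_*_*_________*_*_*_*
r23=10111: ********________********
r24=11000: *_______*_______*_______*
r25=11001: **______**______**______**

Answer: *
**
*_*
****
*___*
**__**
*_*_*_*
********
*_______*
**______**
*_*_____*_*
****____****
*___*___*___*
**__**__**__**
*_*_*_*_*_*_*_*
****************
*_______________*
**______________**
*_*_____________*_*
****____________****
*___*___________*___*
**__**__________**__**
*_*_*_*_________*_*_*_*
********________********
*_______*_______*_______*
**______**______**______**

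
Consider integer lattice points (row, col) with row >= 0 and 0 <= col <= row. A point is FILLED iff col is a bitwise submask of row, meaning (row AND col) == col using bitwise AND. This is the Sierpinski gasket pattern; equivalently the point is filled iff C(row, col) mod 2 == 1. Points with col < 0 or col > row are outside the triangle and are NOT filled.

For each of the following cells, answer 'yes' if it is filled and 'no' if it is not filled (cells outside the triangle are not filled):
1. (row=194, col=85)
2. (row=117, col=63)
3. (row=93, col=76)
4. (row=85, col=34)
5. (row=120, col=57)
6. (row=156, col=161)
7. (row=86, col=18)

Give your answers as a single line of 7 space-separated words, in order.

(194,85): row=0b11000010, col=0b1010101, row AND col = 0b1000000 = 64; 64 != 85 -> empty
(117,63): row=0b1110101, col=0b111111, row AND col = 0b110101 = 53; 53 != 63 -> empty
(93,76): row=0b1011101, col=0b1001100, row AND col = 0b1001100 = 76; 76 == 76 -> filled
(85,34): row=0b1010101, col=0b100010, row AND col = 0b0 = 0; 0 != 34 -> empty
(120,57): row=0b1111000, col=0b111001, row AND col = 0b111000 = 56; 56 != 57 -> empty
(156,161): col outside [0, 156] -> not filled
(86,18): row=0b1010110, col=0b10010, row AND col = 0b10010 = 18; 18 == 18 -> filled

Answer: no no yes no no no yes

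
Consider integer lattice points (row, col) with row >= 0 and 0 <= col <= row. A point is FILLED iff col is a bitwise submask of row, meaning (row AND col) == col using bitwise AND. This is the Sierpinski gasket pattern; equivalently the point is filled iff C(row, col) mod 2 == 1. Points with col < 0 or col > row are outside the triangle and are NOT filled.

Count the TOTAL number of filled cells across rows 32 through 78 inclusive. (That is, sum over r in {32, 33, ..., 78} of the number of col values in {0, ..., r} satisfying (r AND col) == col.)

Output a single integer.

r32=100000 pc1: +2 =2
r33=100001 pc2: +4 =6
r34=100010 pc2: +4 =10
r35=100011 pc3: +8 =18
r36=100100 pc2: +4 =22
r37=100101 pc3: +8 =30
r38=100110 pc3: +8 =38
r39=100111 pc4: +16 =54
r40=101000 pc2: +4 =58
r41=101001 pc3: +8 =66
r42=101010 pc3: +8 =74
r43=101011 pc4: +16 =90
r44=101100 pc3: +8 =98
r45=101101 pc4: +16 =114
r46=101110 pc4: +16 =130
r47=101111 pc5: +32 =162
r48=110000 pc2: +4 =166
r49=110001 pc3: +8 =174
r50=110010 pc3: +8 =182
r51=110011 pc4: +16 =198
r52=110100 pc3: +8 =206
r53=110101 pc4: +16 =222
r54=110110 pc4: +16 =238
r55=110111 pc5: +32 =270
r56=111000 pc3: +8 =278
r57=111001 pc4: +16 =294
r58=111010 pc4: +16 =310
r59=111011 pc5: +32 =342
r60=111100 pc4: +16 =358
r61=111101 pc5: +32 =390
r62=111110 pc5: +32 =422
r63=111111 pc6: +64 =486
r64=1000000 pc1: +2 =488
r65=1000001 pc2: +4 =492
r66=1000010 pc2: +4 =496
r67=1000011 pc3: +8 =504
r68=1000100 pc2: +4 =508
r69=1000101 pc3: +8 =516
r70=1000110 pc3: +8 =524
r71=1000111 pc4: +16 =540
r72=1001000 pc2: +4 =544
r73=1001001 pc3: +8 =552
r74=1001010 pc3: +8 =560
r75=1001011 pc4: +16 =576
r76=1001100 pc3: +8 =584
r77=1001101 pc4: +16 =600
r78=1001110 pc4: +16 =616

Answer: 616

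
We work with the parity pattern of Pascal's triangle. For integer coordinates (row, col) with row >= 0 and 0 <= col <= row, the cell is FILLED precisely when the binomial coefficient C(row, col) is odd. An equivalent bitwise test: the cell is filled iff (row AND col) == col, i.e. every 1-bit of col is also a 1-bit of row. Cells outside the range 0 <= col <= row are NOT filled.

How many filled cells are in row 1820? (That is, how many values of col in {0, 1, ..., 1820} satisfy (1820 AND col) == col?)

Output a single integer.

Answer: 64

Derivation:
1820 in binary = 11100011100
popcount(1820) = number of 1-bits in 11100011100 = 6
A col c satisfies (1820 AND c) == c iff every set bit of c is also set in 1820; each of the 6 set bits of 1820 can independently be on or off in c.
count = 2^6 = 64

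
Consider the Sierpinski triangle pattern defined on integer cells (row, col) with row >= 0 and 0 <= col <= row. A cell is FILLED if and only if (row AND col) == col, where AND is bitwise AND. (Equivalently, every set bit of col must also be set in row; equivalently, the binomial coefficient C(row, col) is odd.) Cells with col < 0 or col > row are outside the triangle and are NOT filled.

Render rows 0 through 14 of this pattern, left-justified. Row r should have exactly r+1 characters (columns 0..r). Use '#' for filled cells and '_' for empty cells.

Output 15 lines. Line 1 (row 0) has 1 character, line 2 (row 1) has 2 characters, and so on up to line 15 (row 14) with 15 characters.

Answer: #
##
#_#
####
#___#
##__##
#_#_#_#
########
#_______#
##______##
#_#_____#_#
####____####
#___#___#___#
##__##__##__##
#_#_#_#_#_#_#_#

Derivation:
r0=0: #
r1=1: ##
r2=10: #_#
r3=11: ####
r4=100: #___#
r5=101: ##__##
r6=110: #_#_#_#
r7=111: ########
r8=1000: #_______#
r9=1001: ##______##
r10=1010: #_#_____#_#
r11=1011: ####____####
r12=1100: #___#___#___#
r13=1101: ##__##__##__##
r14=1110: #_#_#_#_#_#_#_#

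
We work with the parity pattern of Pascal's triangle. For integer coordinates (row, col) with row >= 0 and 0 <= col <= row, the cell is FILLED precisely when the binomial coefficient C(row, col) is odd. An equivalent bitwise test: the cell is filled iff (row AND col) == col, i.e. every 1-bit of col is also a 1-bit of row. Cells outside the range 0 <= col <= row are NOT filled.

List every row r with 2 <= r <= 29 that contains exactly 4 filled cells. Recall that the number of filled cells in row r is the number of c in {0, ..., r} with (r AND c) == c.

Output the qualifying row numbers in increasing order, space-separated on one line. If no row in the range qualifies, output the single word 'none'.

Row r has 2^popcount(r) filled cells, so we need popcount(r) = log2(4) = 2.
Scan r = 2..29 and keep those with exactly 2 one-bits:
r=2=10 popcount=1 -> skip
r=3=11 popcount=2 -> KEEP
r=4=100 popcount=1 -> skip
r=5=101 popcount=2 -> KEEP
r=6=110 popcount=2 -> KEEP
r=7=111 popcount=3 -> skip
r=8=1000 popcount=1 -> skip
r=9=1001 popcount=2 -> KEEP
r=10=1010 popcount=2 -> KEEP
r=11=1011 popcount=3 -> skip
r=12=1100 popcount=2 -> KEEP
r=13=1101 popcount=3 -> skip
r=14=1110 popcount=3 -> skip
r=15=1111 popcount=4 -> skip
r=16=10000 popcount=1 -> skip
r=17=10001 popcount=2 -> KEEP
r=18=10010 popcount=2 -> KEEP
r=19=10011 popcount=3 -> skip
r=20=10100 popcount=2 -> KEEP
r=21=10101 popcount=3 -> skip
r=22=10110 popcount=3 -> skip
r=23=10111 popcount=4 -> skip
r=24=11000 popcount=2 -> KEEP
r=25=11001 popcount=3 -> skip
r=26=11010 popcount=3 -> skip
r=27=11011 popcount=4 -> skip
r=28=11100 popcount=3 -> skip
r=29=11101 popcount=4 -> skip
Kept rows: 3 5 6 9 10 12 17 18 20 24

Answer: 3 5 6 9 10 12 17 18 20 24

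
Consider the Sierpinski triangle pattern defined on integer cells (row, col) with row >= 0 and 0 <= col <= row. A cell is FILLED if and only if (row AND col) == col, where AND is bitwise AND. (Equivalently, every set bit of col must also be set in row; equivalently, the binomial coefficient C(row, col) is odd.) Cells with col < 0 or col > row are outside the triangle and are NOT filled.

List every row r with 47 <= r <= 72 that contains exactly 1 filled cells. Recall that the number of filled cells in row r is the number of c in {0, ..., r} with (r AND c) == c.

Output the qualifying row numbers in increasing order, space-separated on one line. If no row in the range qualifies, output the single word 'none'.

Row r has 2^popcount(r) filled cells, so we need popcount(r) = log2(1) = 0.
Scan r = 47..72 and keep those with exactly 0 one-bits:
r=47=101111 popcount=5 -> skip
r=48=110000 popcount=2 -> skip
r=49=110001 popcount=3 -> skip
r=50=110010 popcount=3 -> skip
r=51=110011 popcount=4 -> skip
r=52=110100 popcount=3 -> skip
r=53=110101 popcount=4 -> skip
r=54=110110 popcount=4 -> skip
r=55=110111 popcount=5 -> skip
r=56=111000 popcount=3 -> skip
r=57=111001 popcount=4 -> skip
r=58=111010 popcount=4 -> skip
r=59=111011 popcount=5 -> skip
r=60=111100 popcount=4 -> skip
r=61=111101 popcount=5 -> skip
r=62=111110 popcount=5 -> skip
r=63=111111 popcount=6 -> skip
r=64=1000000 popcount=1 -> skip
r=65=1000001 popcount=2 -> skip
r=66=1000010 popcount=2 -> skip
r=67=1000011 popcount=3 -> skip
r=68=1000100 popcount=2 -> skip
r=69=1000101 popcount=3 -> skip
r=70=1000110 popcount=3 -> skip
r=71=1000111 popcount=4 -> skip
r=72=1001000 popcount=2 -> skip
Kept rows: none

Answer: none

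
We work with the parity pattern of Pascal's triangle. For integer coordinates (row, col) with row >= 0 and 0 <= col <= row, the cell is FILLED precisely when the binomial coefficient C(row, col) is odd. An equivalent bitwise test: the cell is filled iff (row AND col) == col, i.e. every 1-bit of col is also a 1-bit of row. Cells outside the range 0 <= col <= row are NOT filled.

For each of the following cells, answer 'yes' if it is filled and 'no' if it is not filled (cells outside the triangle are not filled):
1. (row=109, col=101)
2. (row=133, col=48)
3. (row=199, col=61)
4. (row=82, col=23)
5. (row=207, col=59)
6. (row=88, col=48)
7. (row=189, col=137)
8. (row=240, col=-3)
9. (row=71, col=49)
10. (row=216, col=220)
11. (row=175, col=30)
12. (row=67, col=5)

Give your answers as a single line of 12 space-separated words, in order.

Answer: yes no no no no no yes no no no no no

Derivation:
(109,101): row=0b1101101, col=0b1100101, row AND col = 0b1100101 = 101; 101 == 101 -> filled
(133,48): row=0b10000101, col=0b110000, row AND col = 0b0 = 0; 0 != 48 -> empty
(199,61): row=0b11000111, col=0b111101, row AND col = 0b101 = 5; 5 != 61 -> empty
(82,23): row=0b1010010, col=0b10111, row AND col = 0b10010 = 18; 18 != 23 -> empty
(207,59): row=0b11001111, col=0b111011, row AND col = 0b1011 = 11; 11 != 59 -> empty
(88,48): row=0b1011000, col=0b110000, row AND col = 0b10000 = 16; 16 != 48 -> empty
(189,137): row=0b10111101, col=0b10001001, row AND col = 0b10001001 = 137; 137 == 137 -> filled
(240,-3): col outside [0, 240] -> not filled
(71,49): row=0b1000111, col=0b110001, row AND col = 0b1 = 1; 1 != 49 -> empty
(216,220): col outside [0, 216] -> not filled
(175,30): row=0b10101111, col=0b11110, row AND col = 0b1110 = 14; 14 != 30 -> empty
(67,5): row=0b1000011, col=0b101, row AND col = 0b1 = 1; 1 != 5 -> empty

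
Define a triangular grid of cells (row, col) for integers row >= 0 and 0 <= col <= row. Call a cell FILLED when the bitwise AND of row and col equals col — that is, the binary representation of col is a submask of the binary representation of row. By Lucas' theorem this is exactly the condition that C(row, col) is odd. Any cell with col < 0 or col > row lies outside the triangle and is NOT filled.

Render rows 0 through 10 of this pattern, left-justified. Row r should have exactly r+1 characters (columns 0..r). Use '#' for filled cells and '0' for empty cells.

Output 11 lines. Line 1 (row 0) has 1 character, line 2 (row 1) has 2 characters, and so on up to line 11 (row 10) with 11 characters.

r0=0: #
r1=1: ##
r2=10: #0#
r3=11: ####
r4=100: #000#
r5=101: ##00##
r6=110: #0#0#0#
r7=111: ########
r8=1000: #0000000#
r9=1001: ##000000##
r10=1010: #0#00000#0#

Answer: #
##
#0#
####
#000#
##00##
#0#0#0#
########
#0000000#
##000000##
#0#00000#0#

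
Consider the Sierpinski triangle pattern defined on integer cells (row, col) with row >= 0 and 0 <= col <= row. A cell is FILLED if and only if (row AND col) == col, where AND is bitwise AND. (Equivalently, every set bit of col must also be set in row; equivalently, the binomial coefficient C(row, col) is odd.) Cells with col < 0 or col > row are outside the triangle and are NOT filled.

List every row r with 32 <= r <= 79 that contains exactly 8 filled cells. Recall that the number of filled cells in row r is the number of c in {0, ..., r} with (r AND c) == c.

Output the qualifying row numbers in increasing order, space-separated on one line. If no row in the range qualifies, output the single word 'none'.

Row r has 2^popcount(r) filled cells, so we need popcount(r) = log2(8) = 3.
Scan r = 32..79 and keep those with exactly 3 one-bits:
r=32=100000 popcount=1 -> skip
r=33=100001 popcount=2 -> skip
r=34=100010 popcount=2 -> skip
r=35=100011 popcount=3 -> KEEP
r=36=100100 popcount=2 -> skip
r=37=100101 popcount=3 -> KEEP
r=38=100110 popcount=3 -> KEEP
r=39=100111 popcount=4 -> skip
r=40=101000 popcount=2 -> skip
r=41=101001 popcount=3 -> KEEP
r=42=101010 popcount=3 -> KEEP
r=43=101011 popcount=4 -> skip
r=44=101100 popcount=3 -> KEEP
r=45=101101 popcount=4 -> skip
r=46=101110 popcount=4 -> skip
r=47=101111 popcount=5 -> skip
r=48=110000 popcount=2 -> skip
r=49=110001 popcount=3 -> KEEP
r=50=110010 popcount=3 -> KEEP
r=51=110011 popcount=4 -> skip
r=52=110100 popcount=3 -> KEEP
r=53=110101 popcount=4 -> skip
r=54=110110 popcount=4 -> skip
r=55=110111 popcount=5 -> skip
r=56=111000 popcount=3 -> KEEP
r=57=111001 popcount=4 -> skip
r=58=111010 popcount=4 -> skip
r=59=111011 popcount=5 -> skip
r=60=111100 popcount=4 -> skip
r=61=111101 popcount=5 -> skip
r=62=111110 popcount=5 -> skip
r=63=111111 popcount=6 -> skip
r=64=1000000 popcount=1 -> skip
r=65=1000001 popcount=2 -> skip
r=66=1000010 popcount=2 -> skip
r=67=1000011 popcount=3 -> KEEP
r=68=1000100 popcount=2 -> skip
r=69=1000101 popcount=3 -> KEEP
r=70=1000110 popcount=3 -> KEEP
r=71=1000111 popcount=4 -> skip
r=72=1001000 popcount=2 -> skip
r=73=1001001 popcount=3 -> KEEP
r=74=1001010 popcount=3 -> KEEP
r=75=1001011 popcount=4 -> skip
r=76=1001100 popcount=3 -> KEEP
r=77=1001101 popcount=4 -> skip
r=78=1001110 popcount=4 -> skip
r=79=1001111 popcount=5 -> skip
Kept rows: 35 37 38 41 42 44 49 50 52 56 67 69 70 73 74 76

Answer: 35 37 38 41 42 44 49 50 52 56 67 69 70 73 74 76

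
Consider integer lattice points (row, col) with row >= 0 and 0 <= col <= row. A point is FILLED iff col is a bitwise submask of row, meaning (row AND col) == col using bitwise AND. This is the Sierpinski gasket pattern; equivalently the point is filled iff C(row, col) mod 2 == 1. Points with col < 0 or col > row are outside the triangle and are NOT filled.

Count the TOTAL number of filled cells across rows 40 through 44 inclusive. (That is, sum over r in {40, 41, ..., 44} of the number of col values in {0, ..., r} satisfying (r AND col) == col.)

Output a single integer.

r40=101000 pc2: +4 =4
r41=101001 pc3: +8 =12
r42=101010 pc3: +8 =20
r43=101011 pc4: +16 =36
r44=101100 pc3: +8 =44

Answer: 44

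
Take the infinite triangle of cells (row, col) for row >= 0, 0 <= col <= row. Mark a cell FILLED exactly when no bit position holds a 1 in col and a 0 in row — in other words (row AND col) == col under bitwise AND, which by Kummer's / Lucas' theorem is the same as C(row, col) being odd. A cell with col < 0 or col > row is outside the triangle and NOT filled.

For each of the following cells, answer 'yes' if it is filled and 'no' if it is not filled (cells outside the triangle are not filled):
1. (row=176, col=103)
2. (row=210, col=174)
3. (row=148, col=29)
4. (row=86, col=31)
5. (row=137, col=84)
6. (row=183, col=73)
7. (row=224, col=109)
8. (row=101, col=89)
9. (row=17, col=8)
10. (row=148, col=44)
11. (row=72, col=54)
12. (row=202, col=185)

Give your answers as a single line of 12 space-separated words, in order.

Answer: no no no no no no no no no no no no

Derivation:
(176,103): row=0b10110000, col=0b1100111, row AND col = 0b100000 = 32; 32 != 103 -> empty
(210,174): row=0b11010010, col=0b10101110, row AND col = 0b10000010 = 130; 130 != 174 -> empty
(148,29): row=0b10010100, col=0b11101, row AND col = 0b10100 = 20; 20 != 29 -> empty
(86,31): row=0b1010110, col=0b11111, row AND col = 0b10110 = 22; 22 != 31 -> empty
(137,84): row=0b10001001, col=0b1010100, row AND col = 0b0 = 0; 0 != 84 -> empty
(183,73): row=0b10110111, col=0b1001001, row AND col = 0b1 = 1; 1 != 73 -> empty
(224,109): row=0b11100000, col=0b1101101, row AND col = 0b1100000 = 96; 96 != 109 -> empty
(101,89): row=0b1100101, col=0b1011001, row AND col = 0b1000001 = 65; 65 != 89 -> empty
(17,8): row=0b10001, col=0b1000, row AND col = 0b0 = 0; 0 != 8 -> empty
(148,44): row=0b10010100, col=0b101100, row AND col = 0b100 = 4; 4 != 44 -> empty
(72,54): row=0b1001000, col=0b110110, row AND col = 0b0 = 0; 0 != 54 -> empty
(202,185): row=0b11001010, col=0b10111001, row AND col = 0b10001000 = 136; 136 != 185 -> empty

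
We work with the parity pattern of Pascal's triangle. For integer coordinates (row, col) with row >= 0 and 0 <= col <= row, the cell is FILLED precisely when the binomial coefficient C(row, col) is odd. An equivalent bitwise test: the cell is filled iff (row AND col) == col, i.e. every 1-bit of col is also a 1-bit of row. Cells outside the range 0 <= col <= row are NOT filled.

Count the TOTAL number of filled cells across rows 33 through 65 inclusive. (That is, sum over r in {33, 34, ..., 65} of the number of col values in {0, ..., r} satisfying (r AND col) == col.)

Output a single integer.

Answer: 490

Derivation:
r33=100001 pc2: +4 =4
r34=100010 pc2: +4 =8
r35=100011 pc3: +8 =16
r36=100100 pc2: +4 =20
r37=100101 pc3: +8 =28
r38=100110 pc3: +8 =36
r39=100111 pc4: +16 =52
r40=101000 pc2: +4 =56
r41=101001 pc3: +8 =64
r42=101010 pc3: +8 =72
r43=101011 pc4: +16 =88
r44=101100 pc3: +8 =96
r45=101101 pc4: +16 =112
r46=101110 pc4: +16 =128
r47=101111 pc5: +32 =160
r48=110000 pc2: +4 =164
r49=110001 pc3: +8 =172
r50=110010 pc3: +8 =180
r51=110011 pc4: +16 =196
r52=110100 pc3: +8 =204
r53=110101 pc4: +16 =220
r54=110110 pc4: +16 =236
r55=110111 pc5: +32 =268
r56=111000 pc3: +8 =276
r57=111001 pc4: +16 =292
r58=111010 pc4: +16 =308
r59=111011 pc5: +32 =340
r60=111100 pc4: +16 =356
r61=111101 pc5: +32 =388
r62=111110 pc5: +32 =420
r63=111111 pc6: +64 =484
r64=1000000 pc1: +2 =486
r65=1000001 pc2: +4 =490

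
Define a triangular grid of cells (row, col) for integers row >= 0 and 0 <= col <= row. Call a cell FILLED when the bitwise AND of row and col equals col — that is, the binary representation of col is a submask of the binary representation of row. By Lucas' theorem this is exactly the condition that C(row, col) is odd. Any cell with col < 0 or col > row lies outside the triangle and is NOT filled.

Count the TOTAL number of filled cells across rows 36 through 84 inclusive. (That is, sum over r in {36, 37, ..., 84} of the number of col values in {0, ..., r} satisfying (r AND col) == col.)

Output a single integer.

Answer: 674

Derivation:
r36=100100 pc2: +4 =4
r37=100101 pc3: +8 =12
r38=100110 pc3: +8 =20
r39=100111 pc4: +16 =36
r40=101000 pc2: +4 =40
r41=101001 pc3: +8 =48
r42=101010 pc3: +8 =56
r43=101011 pc4: +16 =72
r44=101100 pc3: +8 =80
r45=101101 pc4: +16 =96
r46=101110 pc4: +16 =112
r47=101111 pc5: +32 =144
r48=110000 pc2: +4 =148
r49=110001 pc3: +8 =156
r50=110010 pc3: +8 =164
r51=110011 pc4: +16 =180
r52=110100 pc3: +8 =188
r53=110101 pc4: +16 =204
r54=110110 pc4: +16 =220
r55=110111 pc5: +32 =252
r56=111000 pc3: +8 =260
r57=111001 pc4: +16 =276
r58=111010 pc4: +16 =292
r59=111011 pc5: +32 =324
r60=111100 pc4: +16 =340
r61=111101 pc5: +32 =372
r62=111110 pc5: +32 =404
r63=111111 pc6: +64 =468
r64=1000000 pc1: +2 =470
r65=1000001 pc2: +4 =474
r66=1000010 pc2: +4 =478
r67=1000011 pc3: +8 =486
r68=1000100 pc2: +4 =490
r69=1000101 pc3: +8 =498
r70=1000110 pc3: +8 =506
r71=1000111 pc4: +16 =522
r72=1001000 pc2: +4 =526
r73=1001001 pc3: +8 =534
r74=1001010 pc3: +8 =542
r75=1001011 pc4: +16 =558
r76=1001100 pc3: +8 =566
r77=1001101 pc4: +16 =582
r78=1001110 pc4: +16 =598
r79=1001111 pc5: +32 =630
r80=1010000 pc2: +4 =634
r81=1010001 pc3: +8 =642
r82=1010010 pc3: +8 =650
r83=1010011 pc4: +16 =666
r84=1010100 pc3: +8 =674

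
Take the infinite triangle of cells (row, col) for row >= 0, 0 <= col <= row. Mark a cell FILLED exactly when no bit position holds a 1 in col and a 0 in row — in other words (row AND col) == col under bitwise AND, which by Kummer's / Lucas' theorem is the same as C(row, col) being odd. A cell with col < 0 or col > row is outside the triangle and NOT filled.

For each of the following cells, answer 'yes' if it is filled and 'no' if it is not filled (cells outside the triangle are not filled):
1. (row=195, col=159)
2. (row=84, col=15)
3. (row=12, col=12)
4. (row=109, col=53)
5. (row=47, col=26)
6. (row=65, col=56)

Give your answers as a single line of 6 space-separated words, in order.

(195,159): row=0b11000011, col=0b10011111, row AND col = 0b10000011 = 131; 131 != 159 -> empty
(84,15): row=0b1010100, col=0b1111, row AND col = 0b100 = 4; 4 != 15 -> empty
(12,12): row=0b1100, col=0b1100, row AND col = 0b1100 = 12; 12 == 12 -> filled
(109,53): row=0b1101101, col=0b110101, row AND col = 0b100101 = 37; 37 != 53 -> empty
(47,26): row=0b101111, col=0b11010, row AND col = 0b1010 = 10; 10 != 26 -> empty
(65,56): row=0b1000001, col=0b111000, row AND col = 0b0 = 0; 0 != 56 -> empty

Answer: no no yes no no no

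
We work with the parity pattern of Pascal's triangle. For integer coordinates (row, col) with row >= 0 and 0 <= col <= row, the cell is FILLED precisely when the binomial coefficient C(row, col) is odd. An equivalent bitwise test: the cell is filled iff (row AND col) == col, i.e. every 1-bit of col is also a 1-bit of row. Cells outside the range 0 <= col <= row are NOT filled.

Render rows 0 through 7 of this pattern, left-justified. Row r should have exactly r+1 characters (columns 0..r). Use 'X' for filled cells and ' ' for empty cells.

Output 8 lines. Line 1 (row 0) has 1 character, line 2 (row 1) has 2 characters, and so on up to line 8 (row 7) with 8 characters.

r0=0: X
r1=1: XX
r2=10: X X
r3=11: XXXX
r4=100: X   X
r5=101: XX  XX
r6=110: X X X X
r7=111: XXXXXXXX

Answer: X
XX
X X
XXXX
X   X
XX  XX
X X X X
XXXXXXXX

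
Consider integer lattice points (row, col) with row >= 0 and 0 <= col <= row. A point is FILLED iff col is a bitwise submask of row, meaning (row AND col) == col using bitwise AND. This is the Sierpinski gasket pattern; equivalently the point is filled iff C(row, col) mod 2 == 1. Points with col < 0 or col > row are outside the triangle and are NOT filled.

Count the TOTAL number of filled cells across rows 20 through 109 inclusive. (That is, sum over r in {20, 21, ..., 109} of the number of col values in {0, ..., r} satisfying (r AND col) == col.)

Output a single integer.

Answer: 1344

Derivation:
r20=10100 pc2: +4 =4
r21=10101 pc3: +8 =12
r22=10110 pc3: +8 =20
r23=10111 pc4: +16 =36
r24=11000 pc2: +4 =40
r25=11001 pc3: +8 =48
r26=11010 pc3: +8 =56
r27=11011 pc4: +16 =72
r28=11100 pc3: +8 =80
r29=11101 pc4: +16 =96
r30=11110 pc4: +16 =112
r31=11111 pc5: +32 =144
r32=100000 pc1: +2 =146
r33=100001 pc2: +4 =150
r34=100010 pc2: +4 =154
r35=100011 pc3: +8 =162
r36=100100 pc2: +4 =166
r37=100101 pc3: +8 =174
r38=100110 pc3: +8 =182
r39=100111 pc4: +16 =198
r40=101000 pc2: +4 =202
r41=101001 pc3: +8 =210
r42=101010 pc3: +8 =218
r43=101011 pc4: +16 =234
r44=101100 pc3: +8 =242
r45=101101 pc4: +16 =258
r46=101110 pc4: +16 =274
r47=101111 pc5: +32 =306
r48=110000 pc2: +4 =310
r49=110001 pc3: +8 =318
r50=110010 pc3: +8 =326
r51=110011 pc4: +16 =342
r52=110100 pc3: +8 =350
r53=110101 pc4: +16 =366
r54=110110 pc4: +16 =382
r55=110111 pc5: +32 =414
r56=111000 pc3: +8 =422
r57=111001 pc4: +16 =438
r58=111010 pc4: +16 =454
r59=111011 pc5: +32 =486
r60=111100 pc4: +16 =502
r61=111101 pc5: +32 =534
r62=111110 pc5: +32 =566
r63=111111 pc6: +64 =630
r64=1000000 pc1: +2 =632
r65=1000001 pc2: +4 =636
r66=1000010 pc2: +4 =640
r67=1000011 pc3: +8 =648
r68=1000100 pc2: +4 =652
r69=1000101 pc3: +8 =660
r70=1000110 pc3: +8 =668
r71=1000111 pc4: +16 =684
r72=1001000 pc2: +4 =688
r73=1001001 pc3: +8 =696
r74=1001010 pc3: +8 =704
r75=1001011 pc4: +16 =720
r76=1001100 pc3: +8 =728
r77=1001101 pc4: +16 =744
r78=1001110 pc4: +16 =760
r79=1001111 pc5: +32 =792
r80=1010000 pc2: +4 =796
r81=1010001 pc3: +8 =804
r82=1010010 pc3: +8 =812
r83=1010011 pc4: +16 =828
r84=1010100 pc3: +8 =836
r85=1010101 pc4: +16 =852
r86=1010110 pc4: +16 =868
r87=1010111 pc5: +32 =900
r88=1011000 pc3: +8 =908
r89=1011001 pc4: +16 =924
r90=1011010 pc4: +16 =940
r91=1011011 pc5: +32 =972
r92=1011100 pc4: +16 =988
r93=1011101 pc5: +32 =1020
r94=1011110 pc5: +32 =1052
r95=1011111 pc6: +64 =1116
r96=1100000 pc2: +4 =1120
r97=1100001 pc3: +8 =1128
r98=1100010 pc3: +8 =1136
r99=1100011 pc4: +16 =1152
r100=1100100 pc3: +8 =1160
r101=1100101 pc4: +16 =1176
r102=1100110 pc4: +16 =1192
r103=1100111 pc5: +32 =1224
r104=1101000 pc3: +8 =1232
r105=1101001 pc4: +16 =1248
r106=1101010 pc4: +16 =1264
r107=1101011 pc5: +32 =1296
r108=1101100 pc4: +16 =1312
r109=1101101 pc5: +32 =1344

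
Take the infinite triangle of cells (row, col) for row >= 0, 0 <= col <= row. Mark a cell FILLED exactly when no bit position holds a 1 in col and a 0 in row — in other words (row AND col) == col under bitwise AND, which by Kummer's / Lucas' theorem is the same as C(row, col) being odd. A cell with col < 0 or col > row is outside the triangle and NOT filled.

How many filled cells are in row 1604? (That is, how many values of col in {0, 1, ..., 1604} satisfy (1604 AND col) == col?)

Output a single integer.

1604 in binary = 11001000100
popcount(1604) = number of 1-bits in 11001000100 = 4
A col c satisfies (1604 AND c) == c iff every set bit of c is also set in 1604; each of the 4 set bits of 1604 can independently be on or off in c.
count = 2^4 = 16

Answer: 16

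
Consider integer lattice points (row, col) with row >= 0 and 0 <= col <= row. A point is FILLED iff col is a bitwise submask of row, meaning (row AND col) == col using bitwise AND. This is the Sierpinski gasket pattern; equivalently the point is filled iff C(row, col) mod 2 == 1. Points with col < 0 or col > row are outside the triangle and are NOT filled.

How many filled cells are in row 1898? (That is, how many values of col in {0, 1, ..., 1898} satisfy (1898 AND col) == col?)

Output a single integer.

1898 in binary = 11101101010
popcount(1898) = number of 1-bits in 11101101010 = 7
A col c satisfies (1898 AND c) == c iff every set bit of c is also set in 1898; each of the 7 set bits of 1898 can independently be on or off in c.
count = 2^7 = 128

Answer: 128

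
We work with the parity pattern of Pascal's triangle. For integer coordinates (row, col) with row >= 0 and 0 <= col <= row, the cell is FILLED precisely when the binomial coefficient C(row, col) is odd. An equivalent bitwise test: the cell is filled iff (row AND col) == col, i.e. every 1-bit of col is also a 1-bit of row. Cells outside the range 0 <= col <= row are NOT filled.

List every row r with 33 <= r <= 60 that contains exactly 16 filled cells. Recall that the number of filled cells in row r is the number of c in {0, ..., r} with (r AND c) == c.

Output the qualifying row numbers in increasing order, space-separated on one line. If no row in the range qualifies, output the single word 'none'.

Row r has 2^popcount(r) filled cells, so we need popcount(r) = log2(16) = 4.
Scan r = 33..60 and keep those with exactly 4 one-bits:
r=33=100001 popcount=2 -> skip
r=34=100010 popcount=2 -> skip
r=35=100011 popcount=3 -> skip
r=36=100100 popcount=2 -> skip
r=37=100101 popcount=3 -> skip
r=38=100110 popcount=3 -> skip
r=39=100111 popcount=4 -> KEEP
r=40=101000 popcount=2 -> skip
r=41=101001 popcount=3 -> skip
r=42=101010 popcount=3 -> skip
r=43=101011 popcount=4 -> KEEP
r=44=101100 popcount=3 -> skip
r=45=101101 popcount=4 -> KEEP
r=46=101110 popcount=4 -> KEEP
r=47=101111 popcount=5 -> skip
r=48=110000 popcount=2 -> skip
r=49=110001 popcount=3 -> skip
r=50=110010 popcount=3 -> skip
r=51=110011 popcount=4 -> KEEP
r=52=110100 popcount=3 -> skip
r=53=110101 popcount=4 -> KEEP
r=54=110110 popcount=4 -> KEEP
r=55=110111 popcount=5 -> skip
r=56=111000 popcount=3 -> skip
r=57=111001 popcount=4 -> KEEP
r=58=111010 popcount=4 -> KEEP
r=59=111011 popcount=5 -> skip
r=60=111100 popcount=4 -> KEEP
Kept rows: 39 43 45 46 51 53 54 57 58 60

Answer: 39 43 45 46 51 53 54 57 58 60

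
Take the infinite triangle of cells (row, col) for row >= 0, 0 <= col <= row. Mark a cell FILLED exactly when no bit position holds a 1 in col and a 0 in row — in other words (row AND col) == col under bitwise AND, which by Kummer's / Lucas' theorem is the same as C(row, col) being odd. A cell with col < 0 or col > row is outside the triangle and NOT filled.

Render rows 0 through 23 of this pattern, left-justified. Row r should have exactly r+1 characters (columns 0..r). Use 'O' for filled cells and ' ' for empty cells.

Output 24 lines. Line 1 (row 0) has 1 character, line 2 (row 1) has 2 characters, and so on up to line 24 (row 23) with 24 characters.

Answer: O
OO
O O
OOOO
O   O
OO  OO
O O O O
OOOOOOOO
O       O
OO      OO
O O     O O
OOOO    OOOO
O   O   O   O
OO  OO  OO  OO
O O O O O O O O
OOOOOOOOOOOOOOOO
O               O
OO              OO
O O             O O
OOOO            OOOO
O   O           O   O
OO  OO          OO  OO
O O O O         O O O O
OOOOOOOO        OOOOOOOO

Derivation:
r0=0: O
r1=1: OO
r2=10: O O
r3=11: OOOO
r4=100: O   O
r5=101: OO  OO
r6=110: O O O O
r7=111: OOOOOOOO
r8=1000: O       O
r9=1001: OO      OO
r10=1010: O O     O O
r11=1011: OOOO    OOOO
r12=1100: O   O   O   O
r13=1101: OO  OO  OO  OO
r14=1110: O O O O O O O O
r15=1111: OOOOOOOOOOOOOOOO
r16=10000: O               O
r17=10001: OO              OO
r18=10010: O O             O O
r19=10011: OOOO            OOOO
r20=10100: O   O           O   O
r21=10101: OO  OO          OO  OO
r22=10110: O O O O         O O O O
r23=10111: OOOOOOOO        OOOOOOOO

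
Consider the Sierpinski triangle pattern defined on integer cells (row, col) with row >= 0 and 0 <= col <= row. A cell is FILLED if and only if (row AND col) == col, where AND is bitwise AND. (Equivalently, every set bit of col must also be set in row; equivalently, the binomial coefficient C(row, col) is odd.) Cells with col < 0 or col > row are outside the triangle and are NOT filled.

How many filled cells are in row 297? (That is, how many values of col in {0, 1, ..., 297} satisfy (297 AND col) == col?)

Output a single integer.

Answer: 16

Derivation:
297 in binary = 100101001
popcount(297) = number of 1-bits in 100101001 = 4
A col c satisfies (297 AND c) == c iff every set bit of c is also set in 297; each of the 4 set bits of 297 can independently be on or off in c.
count = 2^4 = 16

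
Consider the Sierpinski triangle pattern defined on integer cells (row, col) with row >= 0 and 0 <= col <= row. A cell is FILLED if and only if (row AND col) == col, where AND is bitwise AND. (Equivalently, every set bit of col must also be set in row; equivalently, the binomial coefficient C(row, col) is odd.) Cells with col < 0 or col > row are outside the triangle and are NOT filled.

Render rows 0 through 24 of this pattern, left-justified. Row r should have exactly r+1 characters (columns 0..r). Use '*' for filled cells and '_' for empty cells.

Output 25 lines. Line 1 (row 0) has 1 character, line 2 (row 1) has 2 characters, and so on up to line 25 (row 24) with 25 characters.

r0=0: *
r1=1: **
r2=10: *_*
r3=11: ****
r4=100: *___*
r5=101: **__**
r6=110: *_*_*_*
r7=111: ********
r8=1000: *_______*
r9=1001: **______**
r10=1010: *_*_____*_*
r11=1011: ****____****
r12=1100: *___*___*___*
r13=1101: **__**__**__**
r14=1110: *_*_*_*_*_*_*_*
r15=1111: ****************
r16=10000: *_______________*
r17=10001: **______________**
r18=10010: *_*_____________*_*
r19=10011: ****____________****
r20=10100: *___*___________*___*
r21=10101: **__**__________**__**
r22=10110: *_*_*_*_________*_*_*_*
r23=10111: ********________********
r24=11000: *_______*_______*_______*

Answer: *
**
*_*
****
*___*
**__**
*_*_*_*
********
*_______*
**______**
*_*_____*_*
****____****
*___*___*___*
**__**__**__**
*_*_*_*_*_*_*_*
****************
*_______________*
**______________**
*_*_____________*_*
****____________****
*___*___________*___*
**__**__________**__**
*_*_*_*_________*_*_*_*
********________********
*_______*_______*_______*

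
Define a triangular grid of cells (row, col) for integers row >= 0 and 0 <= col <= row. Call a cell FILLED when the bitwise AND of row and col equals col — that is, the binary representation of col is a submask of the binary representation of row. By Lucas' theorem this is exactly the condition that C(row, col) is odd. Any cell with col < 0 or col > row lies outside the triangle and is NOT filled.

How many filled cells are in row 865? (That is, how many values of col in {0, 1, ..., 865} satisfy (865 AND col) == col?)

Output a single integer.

Answer: 32

Derivation:
865 in binary = 1101100001
popcount(865) = number of 1-bits in 1101100001 = 5
A col c satisfies (865 AND c) == c iff every set bit of c is also set in 865; each of the 5 set bits of 865 can independently be on or off in c.
count = 2^5 = 32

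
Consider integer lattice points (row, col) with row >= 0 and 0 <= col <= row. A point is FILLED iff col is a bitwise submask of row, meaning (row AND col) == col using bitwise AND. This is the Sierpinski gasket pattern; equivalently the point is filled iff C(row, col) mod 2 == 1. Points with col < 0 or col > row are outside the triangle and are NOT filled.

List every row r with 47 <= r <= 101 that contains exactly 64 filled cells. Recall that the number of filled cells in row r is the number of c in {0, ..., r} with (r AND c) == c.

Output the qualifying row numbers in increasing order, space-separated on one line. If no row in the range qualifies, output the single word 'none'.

Answer: 63 95

Derivation:
Row r has 2^popcount(r) filled cells, so we need popcount(r) = log2(64) = 6.
Scan r = 47..101 and keep those with exactly 6 one-bits:
r=47=101111 popcount=5 -> skip
r=48=110000 popcount=2 -> skip
r=49=110001 popcount=3 -> skip
r=50=110010 popcount=3 -> skip
r=51=110011 popcount=4 -> skip
r=52=110100 popcount=3 -> skip
r=53=110101 popcount=4 -> skip
r=54=110110 popcount=4 -> skip
r=55=110111 popcount=5 -> skip
r=56=111000 popcount=3 -> skip
r=57=111001 popcount=4 -> skip
r=58=111010 popcount=4 -> skip
r=59=111011 popcount=5 -> skip
r=60=111100 popcount=4 -> skip
r=61=111101 popcount=5 -> skip
r=62=111110 popcount=5 -> skip
r=63=111111 popcount=6 -> KEEP
r=64=1000000 popcount=1 -> skip
r=65=1000001 popcount=2 -> skip
r=66=1000010 popcount=2 -> skip
r=67=1000011 popcount=3 -> skip
r=68=1000100 popcount=2 -> skip
r=69=1000101 popcount=3 -> skip
r=70=1000110 popcount=3 -> skip
r=71=1000111 popcount=4 -> skip
r=72=1001000 popcount=2 -> skip
r=73=1001001 popcount=3 -> skip
r=74=1001010 popcount=3 -> skip
r=75=1001011 popcount=4 -> skip
r=76=1001100 popcount=3 -> skip
r=77=1001101 popcount=4 -> skip
r=78=1001110 popcount=4 -> skip
r=79=1001111 popcount=5 -> skip
r=80=1010000 popcount=2 -> skip
r=81=1010001 popcount=3 -> skip
r=82=1010010 popcount=3 -> skip
r=83=1010011 popcount=4 -> skip
r=84=1010100 popcount=3 -> skip
r=85=1010101 popcount=4 -> skip
r=86=1010110 popcount=4 -> skip
r=87=1010111 popcount=5 -> skip
r=88=1011000 popcount=3 -> skip
r=89=1011001 popcount=4 -> skip
r=90=1011010 popcount=4 -> skip
r=91=1011011 popcount=5 -> skip
r=92=1011100 popcount=4 -> skip
r=93=1011101 popcount=5 -> skip
r=94=1011110 popcount=5 -> skip
r=95=1011111 popcount=6 -> KEEP
r=96=1100000 popcount=2 -> skip
r=97=1100001 popcount=3 -> skip
r=98=1100010 popcount=3 -> skip
r=99=1100011 popcount=4 -> skip
r=100=1100100 popcount=3 -> skip
r=101=1100101 popcount=4 -> skip
Kept rows: 63 95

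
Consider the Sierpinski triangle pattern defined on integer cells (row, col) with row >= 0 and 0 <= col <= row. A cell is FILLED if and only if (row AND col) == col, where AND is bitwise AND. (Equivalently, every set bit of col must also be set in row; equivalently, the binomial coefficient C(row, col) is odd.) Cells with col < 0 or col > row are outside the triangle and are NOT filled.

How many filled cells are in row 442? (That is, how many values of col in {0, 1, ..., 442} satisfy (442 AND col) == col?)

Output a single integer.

442 in binary = 110111010
popcount(442) = number of 1-bits in 110111010 = 6
A col c satisfies (442 AND c) == c iff every set bit of c is also set in 442; each of the 6 set bits of 442 can independently be on or off in c.
count = 2^6 = 64

Answer: 64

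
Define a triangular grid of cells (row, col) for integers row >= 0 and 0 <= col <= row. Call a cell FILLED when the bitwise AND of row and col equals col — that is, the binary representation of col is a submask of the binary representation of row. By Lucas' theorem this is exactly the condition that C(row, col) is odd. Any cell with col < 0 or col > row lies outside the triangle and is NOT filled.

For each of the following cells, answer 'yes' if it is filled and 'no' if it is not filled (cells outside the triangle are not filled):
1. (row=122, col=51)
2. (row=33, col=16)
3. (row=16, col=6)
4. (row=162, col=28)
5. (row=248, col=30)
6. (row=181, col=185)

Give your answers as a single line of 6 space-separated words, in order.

(122,51): row=0b1111010, col=0b110011, row AND col = 0b110010 = 50; 50 != 51 -> empty
(33,16): row=0b100001, col=0b10000, row AND col = 0b0 = 0; 0 != 16 -> empty
(16,6): row=0b10000, col=0b110, row AND col = 0b0 = 0; 0 != 6 -> empty
(162,28): row=0b10100010, col=0b11100, row AND col = 0b0 = 0; 0 != 28 -> empty
(248,30): row=0b11111000, col=0b11110, row AND col = 0b11000 = 24; 24 != 30 -> empty
(181,185): col outside [0, 181] -> not filled

Answer: no no no no no no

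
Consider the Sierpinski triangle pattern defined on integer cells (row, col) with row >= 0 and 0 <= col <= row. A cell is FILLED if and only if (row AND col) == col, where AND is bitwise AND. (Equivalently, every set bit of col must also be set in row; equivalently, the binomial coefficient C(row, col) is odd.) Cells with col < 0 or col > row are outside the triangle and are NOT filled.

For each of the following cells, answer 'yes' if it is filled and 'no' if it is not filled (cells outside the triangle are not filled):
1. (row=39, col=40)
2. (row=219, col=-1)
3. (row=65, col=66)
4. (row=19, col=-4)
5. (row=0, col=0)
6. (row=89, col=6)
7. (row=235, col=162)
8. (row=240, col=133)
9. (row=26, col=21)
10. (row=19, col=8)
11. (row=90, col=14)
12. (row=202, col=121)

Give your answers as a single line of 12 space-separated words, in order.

Answer: no no no no yes no yes no no no no no

Derivation:
(39,40): col outside [0, 39] -> not filled
(219,-1): col outside [0, 219] -> not filled
(65,66): col outside [0, 65] -> not filled
(19,-4): col outside [0, 19] -> not filled
(0,0): row=0b0, col=0b0, row AND col = 0b0 = 0; 0 == 0 -> filled
(89,6): row=0b1011001, col=0b110, row AND col = 0b0 = 0; 0 != 6 -> empty
(235,162): row=0b11101011, col=0b10100010, row AND col = 0b10100010 = 162; 162 == 162 -> filled
(240,133): row=0b11110000, col=0b10000101, row AND col = 0b10000000 = 128; 128 != 133 -> empty
(26,21): row=0b11010, col=0b10101, row AND col = 0b10000 = 16; 16 != 21 -> empty
(19,8): row=0b10011, col=0b1000, row AND col = 0b0 = 0; 0 != 8 -> empty
(90,14): row=0b1011010, col=0b1110, row AND col = 0b1010 = 10; 10 != 14 -> empty
(202,121): row=0b11001010, col=0b1111001, row AND col = 0b1001000 = 72; 72 != 121 -> empty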